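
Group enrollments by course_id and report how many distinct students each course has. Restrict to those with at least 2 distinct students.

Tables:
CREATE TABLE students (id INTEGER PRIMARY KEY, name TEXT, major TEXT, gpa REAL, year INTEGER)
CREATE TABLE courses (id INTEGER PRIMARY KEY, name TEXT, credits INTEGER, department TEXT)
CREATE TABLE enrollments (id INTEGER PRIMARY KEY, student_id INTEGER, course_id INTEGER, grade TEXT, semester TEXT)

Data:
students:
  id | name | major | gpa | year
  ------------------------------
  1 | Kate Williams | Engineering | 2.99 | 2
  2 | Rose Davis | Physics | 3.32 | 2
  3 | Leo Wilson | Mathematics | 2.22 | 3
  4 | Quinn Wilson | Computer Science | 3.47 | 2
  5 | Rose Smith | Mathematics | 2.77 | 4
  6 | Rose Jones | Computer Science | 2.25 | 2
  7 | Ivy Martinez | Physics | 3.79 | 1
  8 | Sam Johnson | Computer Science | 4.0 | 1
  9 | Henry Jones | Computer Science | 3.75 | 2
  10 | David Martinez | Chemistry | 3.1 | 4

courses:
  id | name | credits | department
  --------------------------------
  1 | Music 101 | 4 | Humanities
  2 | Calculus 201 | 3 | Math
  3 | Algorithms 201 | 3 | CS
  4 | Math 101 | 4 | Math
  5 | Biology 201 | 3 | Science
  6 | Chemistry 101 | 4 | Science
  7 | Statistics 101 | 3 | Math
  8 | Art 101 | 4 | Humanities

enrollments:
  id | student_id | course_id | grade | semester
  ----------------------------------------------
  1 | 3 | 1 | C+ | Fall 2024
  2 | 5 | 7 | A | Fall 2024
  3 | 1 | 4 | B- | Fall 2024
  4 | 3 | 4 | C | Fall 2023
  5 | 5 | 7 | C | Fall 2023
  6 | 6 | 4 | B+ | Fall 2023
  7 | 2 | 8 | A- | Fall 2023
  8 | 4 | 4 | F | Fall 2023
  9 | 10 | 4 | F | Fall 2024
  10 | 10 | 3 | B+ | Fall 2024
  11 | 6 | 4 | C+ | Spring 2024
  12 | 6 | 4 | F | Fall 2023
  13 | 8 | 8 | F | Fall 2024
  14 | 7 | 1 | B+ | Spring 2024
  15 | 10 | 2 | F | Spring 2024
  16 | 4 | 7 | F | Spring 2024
SELECT course_id, COUNT(DISTINCT student_id) AS distinct_student_count FROM enrollments GROUP BY course_id HAVING COUNT(DISTINCT student_id) >= 2

Execution result:
course_id | distinct_student_count
1 | 2
4 | 5
7 | 2
8 | 2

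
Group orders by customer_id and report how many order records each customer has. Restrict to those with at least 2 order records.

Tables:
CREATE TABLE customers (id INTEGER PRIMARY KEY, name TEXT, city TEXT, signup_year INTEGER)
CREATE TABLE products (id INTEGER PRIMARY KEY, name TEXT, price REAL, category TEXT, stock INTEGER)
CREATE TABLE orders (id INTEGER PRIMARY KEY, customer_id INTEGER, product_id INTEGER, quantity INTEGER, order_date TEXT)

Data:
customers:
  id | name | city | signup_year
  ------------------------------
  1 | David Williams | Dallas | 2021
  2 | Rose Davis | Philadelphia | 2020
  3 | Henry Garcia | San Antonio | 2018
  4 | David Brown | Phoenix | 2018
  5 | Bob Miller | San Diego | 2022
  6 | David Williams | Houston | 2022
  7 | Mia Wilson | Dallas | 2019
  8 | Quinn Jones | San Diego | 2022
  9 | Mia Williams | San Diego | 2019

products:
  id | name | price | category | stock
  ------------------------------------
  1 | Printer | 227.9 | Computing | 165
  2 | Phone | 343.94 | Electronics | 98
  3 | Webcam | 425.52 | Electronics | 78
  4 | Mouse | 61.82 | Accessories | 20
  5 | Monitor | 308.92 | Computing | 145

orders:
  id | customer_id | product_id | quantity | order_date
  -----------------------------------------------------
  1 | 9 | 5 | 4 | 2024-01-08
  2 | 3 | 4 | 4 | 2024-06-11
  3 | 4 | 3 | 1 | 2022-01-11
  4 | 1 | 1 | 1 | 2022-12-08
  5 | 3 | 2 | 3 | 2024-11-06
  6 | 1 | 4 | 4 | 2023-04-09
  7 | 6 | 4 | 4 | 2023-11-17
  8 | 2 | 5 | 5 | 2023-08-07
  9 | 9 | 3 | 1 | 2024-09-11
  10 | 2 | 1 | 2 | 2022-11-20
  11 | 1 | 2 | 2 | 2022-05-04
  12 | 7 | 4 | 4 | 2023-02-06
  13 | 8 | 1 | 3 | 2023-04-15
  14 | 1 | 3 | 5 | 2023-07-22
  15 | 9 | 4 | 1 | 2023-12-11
SELECT customer_id, COUNT(*) AS order_count FROM orders GROUP BY customer_id HAVING COUNT(*) >= 2

Execution result:
customer_id | order_count
1 | 4
2 | 2
3 | 2
9 | 3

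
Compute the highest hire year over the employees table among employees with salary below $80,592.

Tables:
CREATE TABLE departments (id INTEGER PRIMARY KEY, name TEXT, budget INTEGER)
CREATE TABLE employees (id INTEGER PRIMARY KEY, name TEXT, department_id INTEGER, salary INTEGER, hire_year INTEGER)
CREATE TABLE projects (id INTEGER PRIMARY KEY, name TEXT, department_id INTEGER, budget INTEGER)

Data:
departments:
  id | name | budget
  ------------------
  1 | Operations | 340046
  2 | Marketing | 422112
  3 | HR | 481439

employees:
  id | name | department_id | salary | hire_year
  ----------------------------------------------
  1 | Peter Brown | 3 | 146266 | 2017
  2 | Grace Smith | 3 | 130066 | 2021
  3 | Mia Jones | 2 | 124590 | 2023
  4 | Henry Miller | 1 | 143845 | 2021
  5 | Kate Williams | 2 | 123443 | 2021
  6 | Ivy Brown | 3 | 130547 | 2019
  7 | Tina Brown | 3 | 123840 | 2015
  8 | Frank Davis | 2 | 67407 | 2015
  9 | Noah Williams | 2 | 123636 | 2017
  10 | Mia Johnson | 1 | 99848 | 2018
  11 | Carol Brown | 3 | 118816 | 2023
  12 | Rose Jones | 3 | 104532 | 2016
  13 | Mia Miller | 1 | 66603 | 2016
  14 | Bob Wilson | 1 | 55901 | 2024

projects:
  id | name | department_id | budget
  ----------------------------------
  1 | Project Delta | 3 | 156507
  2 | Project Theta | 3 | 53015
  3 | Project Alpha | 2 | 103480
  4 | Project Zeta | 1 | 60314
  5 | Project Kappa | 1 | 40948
SELECT MAX(hire_year) FROM employees WHERE salary < 80592

Execution result:
2024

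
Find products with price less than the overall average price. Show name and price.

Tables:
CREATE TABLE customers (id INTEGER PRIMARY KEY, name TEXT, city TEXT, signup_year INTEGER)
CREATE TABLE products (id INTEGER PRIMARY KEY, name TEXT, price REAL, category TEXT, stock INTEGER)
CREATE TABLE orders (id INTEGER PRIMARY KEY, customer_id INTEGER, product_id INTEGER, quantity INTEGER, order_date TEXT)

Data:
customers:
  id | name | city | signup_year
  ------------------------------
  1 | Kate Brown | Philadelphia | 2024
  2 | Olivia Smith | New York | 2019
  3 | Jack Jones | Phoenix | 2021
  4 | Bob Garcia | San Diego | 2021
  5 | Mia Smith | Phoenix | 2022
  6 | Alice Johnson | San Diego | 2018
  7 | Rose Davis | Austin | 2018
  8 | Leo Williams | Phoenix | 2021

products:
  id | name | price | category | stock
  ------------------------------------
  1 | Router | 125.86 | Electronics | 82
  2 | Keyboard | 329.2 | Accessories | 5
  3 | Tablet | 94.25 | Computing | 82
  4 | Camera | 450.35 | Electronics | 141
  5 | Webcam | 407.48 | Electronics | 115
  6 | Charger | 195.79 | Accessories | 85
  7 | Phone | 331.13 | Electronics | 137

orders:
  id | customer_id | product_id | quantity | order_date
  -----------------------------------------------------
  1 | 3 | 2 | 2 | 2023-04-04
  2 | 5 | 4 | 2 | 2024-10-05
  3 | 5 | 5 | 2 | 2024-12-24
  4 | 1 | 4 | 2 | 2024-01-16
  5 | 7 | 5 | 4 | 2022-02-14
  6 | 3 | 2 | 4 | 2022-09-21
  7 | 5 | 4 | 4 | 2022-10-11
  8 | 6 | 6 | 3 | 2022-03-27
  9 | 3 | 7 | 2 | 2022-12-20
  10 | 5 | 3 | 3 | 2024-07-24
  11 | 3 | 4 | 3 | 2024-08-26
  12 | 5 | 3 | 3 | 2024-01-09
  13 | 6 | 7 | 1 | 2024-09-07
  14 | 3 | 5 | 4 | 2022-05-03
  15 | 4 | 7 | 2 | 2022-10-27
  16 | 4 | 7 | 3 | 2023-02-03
SELECT name, price FROM products WHERE price < (SELECT AVG(price) FROM products)

Execution result:
name | price
Router | 125.86
Tablet | 94.25
Charger | 195.79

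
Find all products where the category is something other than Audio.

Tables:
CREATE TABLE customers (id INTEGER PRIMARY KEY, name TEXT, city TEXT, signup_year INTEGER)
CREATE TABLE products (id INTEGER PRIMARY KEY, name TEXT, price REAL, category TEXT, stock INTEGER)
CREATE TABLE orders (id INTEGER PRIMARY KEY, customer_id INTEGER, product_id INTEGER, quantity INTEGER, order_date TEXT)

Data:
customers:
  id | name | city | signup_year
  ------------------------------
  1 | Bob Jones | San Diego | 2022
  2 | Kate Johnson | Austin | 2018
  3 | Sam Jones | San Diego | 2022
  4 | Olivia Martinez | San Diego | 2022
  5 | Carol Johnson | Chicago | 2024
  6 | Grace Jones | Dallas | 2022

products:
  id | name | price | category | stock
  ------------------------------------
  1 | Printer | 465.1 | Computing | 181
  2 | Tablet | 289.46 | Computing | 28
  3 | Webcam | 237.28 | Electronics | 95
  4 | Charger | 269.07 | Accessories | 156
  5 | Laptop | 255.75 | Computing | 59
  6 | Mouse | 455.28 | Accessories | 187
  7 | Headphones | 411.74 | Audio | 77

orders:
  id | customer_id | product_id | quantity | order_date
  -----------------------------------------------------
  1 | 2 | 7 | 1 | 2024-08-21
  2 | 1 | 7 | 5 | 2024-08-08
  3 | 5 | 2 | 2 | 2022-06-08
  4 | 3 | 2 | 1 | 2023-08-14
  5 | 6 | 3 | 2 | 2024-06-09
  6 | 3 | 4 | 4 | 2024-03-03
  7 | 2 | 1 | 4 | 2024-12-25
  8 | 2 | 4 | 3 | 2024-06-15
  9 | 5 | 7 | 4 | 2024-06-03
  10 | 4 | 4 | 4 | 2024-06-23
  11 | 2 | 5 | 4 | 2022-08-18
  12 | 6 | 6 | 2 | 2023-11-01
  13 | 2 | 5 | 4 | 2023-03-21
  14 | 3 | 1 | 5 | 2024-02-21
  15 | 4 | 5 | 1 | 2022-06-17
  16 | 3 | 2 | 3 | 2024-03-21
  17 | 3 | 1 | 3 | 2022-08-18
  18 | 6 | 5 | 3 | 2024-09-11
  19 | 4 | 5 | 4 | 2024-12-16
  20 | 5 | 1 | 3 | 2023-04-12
SELECT name, category FROM products WHERE category <> 'Audio'

Execution result:
name | category
Printer | Computing
Tablet | Computing
Webcam | Electronics
Charger | Accessories
Laptop | Computing
Mouse | Accessories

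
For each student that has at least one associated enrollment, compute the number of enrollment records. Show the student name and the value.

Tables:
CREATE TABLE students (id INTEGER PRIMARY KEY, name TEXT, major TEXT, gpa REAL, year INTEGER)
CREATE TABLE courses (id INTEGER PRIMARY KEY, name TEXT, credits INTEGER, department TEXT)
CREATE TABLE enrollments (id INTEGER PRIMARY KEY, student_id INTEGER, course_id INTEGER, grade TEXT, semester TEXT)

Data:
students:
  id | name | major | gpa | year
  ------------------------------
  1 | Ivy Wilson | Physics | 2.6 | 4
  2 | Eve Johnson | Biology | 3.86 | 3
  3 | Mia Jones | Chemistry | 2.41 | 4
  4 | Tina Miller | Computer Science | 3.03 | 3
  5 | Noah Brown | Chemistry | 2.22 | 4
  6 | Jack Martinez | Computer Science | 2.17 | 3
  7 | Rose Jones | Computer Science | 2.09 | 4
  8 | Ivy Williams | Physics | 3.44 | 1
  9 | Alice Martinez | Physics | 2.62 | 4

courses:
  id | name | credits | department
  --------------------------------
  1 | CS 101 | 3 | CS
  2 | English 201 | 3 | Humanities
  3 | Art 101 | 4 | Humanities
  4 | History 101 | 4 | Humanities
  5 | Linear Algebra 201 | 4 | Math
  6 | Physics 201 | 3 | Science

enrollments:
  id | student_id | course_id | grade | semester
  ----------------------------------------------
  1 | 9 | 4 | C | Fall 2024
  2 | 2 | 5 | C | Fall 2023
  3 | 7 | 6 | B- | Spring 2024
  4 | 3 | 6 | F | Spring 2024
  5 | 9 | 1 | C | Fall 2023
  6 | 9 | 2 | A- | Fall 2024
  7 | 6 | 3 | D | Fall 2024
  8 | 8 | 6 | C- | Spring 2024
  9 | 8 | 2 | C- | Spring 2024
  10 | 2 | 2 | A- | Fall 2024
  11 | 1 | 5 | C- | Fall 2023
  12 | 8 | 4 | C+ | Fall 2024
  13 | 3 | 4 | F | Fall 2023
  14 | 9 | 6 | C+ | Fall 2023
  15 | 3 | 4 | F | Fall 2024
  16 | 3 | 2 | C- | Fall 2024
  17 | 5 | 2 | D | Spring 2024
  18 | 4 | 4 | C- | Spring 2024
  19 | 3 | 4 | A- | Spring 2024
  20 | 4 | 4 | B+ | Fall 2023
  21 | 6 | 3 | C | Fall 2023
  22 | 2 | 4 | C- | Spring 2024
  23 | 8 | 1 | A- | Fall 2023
SELECT p.name, COUNT(*) AS n FROM enrollments c JOIN students p ON c.student_id = p.id GROUP BY p.id, p.name

Execution result:
name | n
Ivy Wilson | 1
Eve Johnson | 3
Mia Jones | 5
Tina Miller | 2
Noah Brown | 1
Jack Martinez | 2
Rose Jones | 1
Ivy Williams | 4
Alice Martinez | 4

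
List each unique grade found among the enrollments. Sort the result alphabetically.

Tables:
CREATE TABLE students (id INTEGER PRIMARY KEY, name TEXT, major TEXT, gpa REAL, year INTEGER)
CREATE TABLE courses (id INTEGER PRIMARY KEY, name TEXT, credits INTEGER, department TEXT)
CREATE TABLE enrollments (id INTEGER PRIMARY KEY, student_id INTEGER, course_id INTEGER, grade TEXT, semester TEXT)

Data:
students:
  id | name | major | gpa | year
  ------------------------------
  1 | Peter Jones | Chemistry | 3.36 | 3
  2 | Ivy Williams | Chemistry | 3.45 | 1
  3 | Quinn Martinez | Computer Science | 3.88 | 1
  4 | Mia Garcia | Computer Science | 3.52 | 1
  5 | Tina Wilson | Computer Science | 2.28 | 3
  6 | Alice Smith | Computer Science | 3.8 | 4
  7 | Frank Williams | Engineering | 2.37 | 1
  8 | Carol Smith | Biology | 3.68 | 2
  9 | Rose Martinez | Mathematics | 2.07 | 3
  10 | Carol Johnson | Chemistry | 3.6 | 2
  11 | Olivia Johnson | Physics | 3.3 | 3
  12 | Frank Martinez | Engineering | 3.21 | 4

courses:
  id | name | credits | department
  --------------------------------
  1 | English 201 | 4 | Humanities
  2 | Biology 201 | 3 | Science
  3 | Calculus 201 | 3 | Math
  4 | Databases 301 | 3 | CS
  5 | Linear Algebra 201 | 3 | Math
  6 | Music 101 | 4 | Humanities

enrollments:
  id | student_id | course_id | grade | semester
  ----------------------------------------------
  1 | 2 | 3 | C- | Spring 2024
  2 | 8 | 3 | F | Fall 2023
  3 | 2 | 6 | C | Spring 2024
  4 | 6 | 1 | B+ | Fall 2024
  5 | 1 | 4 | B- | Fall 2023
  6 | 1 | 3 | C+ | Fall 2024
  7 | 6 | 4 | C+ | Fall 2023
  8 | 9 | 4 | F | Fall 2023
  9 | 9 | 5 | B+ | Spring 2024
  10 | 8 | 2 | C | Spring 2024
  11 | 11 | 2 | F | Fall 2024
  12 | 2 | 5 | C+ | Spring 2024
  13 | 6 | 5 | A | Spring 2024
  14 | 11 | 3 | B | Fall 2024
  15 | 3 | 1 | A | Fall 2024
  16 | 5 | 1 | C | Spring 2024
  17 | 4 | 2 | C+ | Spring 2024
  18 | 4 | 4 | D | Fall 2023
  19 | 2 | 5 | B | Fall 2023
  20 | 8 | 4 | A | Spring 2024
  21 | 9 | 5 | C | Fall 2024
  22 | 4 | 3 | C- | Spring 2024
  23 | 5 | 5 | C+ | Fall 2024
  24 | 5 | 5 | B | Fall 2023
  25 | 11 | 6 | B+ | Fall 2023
SELECT DISTINCT grade FROM enrollments ORDER BY grade

Execution result:
grade
A
B
B+
B-
C
C+
C-
D
F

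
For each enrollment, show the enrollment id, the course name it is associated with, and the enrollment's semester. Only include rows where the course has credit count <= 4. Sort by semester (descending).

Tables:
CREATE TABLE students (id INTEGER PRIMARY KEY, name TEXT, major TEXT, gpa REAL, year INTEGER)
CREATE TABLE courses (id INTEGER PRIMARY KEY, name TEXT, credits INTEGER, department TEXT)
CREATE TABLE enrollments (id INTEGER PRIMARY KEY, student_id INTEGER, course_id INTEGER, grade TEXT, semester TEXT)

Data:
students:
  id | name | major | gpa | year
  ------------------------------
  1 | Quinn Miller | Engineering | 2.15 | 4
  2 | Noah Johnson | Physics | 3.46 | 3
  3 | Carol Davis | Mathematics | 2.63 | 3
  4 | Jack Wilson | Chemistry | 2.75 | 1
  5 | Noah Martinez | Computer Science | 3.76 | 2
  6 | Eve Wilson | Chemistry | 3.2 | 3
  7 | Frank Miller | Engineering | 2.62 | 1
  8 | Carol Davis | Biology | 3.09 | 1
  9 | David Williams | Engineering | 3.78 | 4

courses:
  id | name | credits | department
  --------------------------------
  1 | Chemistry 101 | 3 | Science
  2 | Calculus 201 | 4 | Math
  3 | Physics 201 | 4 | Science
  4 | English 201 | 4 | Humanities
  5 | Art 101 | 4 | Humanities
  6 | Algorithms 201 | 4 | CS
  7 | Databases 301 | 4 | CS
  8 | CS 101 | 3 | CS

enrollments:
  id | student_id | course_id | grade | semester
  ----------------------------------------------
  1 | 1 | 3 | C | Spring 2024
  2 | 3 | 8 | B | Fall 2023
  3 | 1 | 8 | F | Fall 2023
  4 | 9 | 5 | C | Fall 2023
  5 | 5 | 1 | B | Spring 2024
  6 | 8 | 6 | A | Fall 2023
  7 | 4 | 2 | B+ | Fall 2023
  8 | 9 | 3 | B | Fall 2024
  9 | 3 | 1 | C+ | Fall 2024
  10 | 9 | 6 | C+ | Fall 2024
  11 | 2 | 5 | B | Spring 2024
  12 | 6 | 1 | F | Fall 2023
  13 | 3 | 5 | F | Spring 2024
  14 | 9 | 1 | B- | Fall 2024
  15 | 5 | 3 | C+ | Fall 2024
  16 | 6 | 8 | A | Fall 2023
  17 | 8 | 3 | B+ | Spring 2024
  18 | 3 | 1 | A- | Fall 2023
SELECT c.id, p.name AS course, c.semester FROM enrollments c JOIN courses p ON c.course_id = p.id WHERE p.credits <= 4 ORDER BY c.semester DESC

Execution result:
id | course | semester
1 | Physics 201 | Spring 2024
5 | Chemistry 101 | Spring 2024
11 | Art 101 | Spring 2024
13 | Art 101 | Spring 2024
17 | Physics 201 | Spring 2024
8 | Physics 201 | Fall 2024
9 | Chemistry 101 | Fall 2024
10 | Algorithms 201 | Fall 2024
14 | Chemistry 101 | Fall 2024
15 | Physics 201 | Fall 2024
2 | CS 101 | Fall 2023
3 | CS 101 | Fall 2023
4 | Art 101 | Fall 2023
6 | Algorithms 201 | Fall 2023
7 | Calculus 201 | Fall 2023
12 | Chemistry 101 | Fall 2023
16 | CS 101 | Fall 2023
18 | Chemistry 101 | Fall 2023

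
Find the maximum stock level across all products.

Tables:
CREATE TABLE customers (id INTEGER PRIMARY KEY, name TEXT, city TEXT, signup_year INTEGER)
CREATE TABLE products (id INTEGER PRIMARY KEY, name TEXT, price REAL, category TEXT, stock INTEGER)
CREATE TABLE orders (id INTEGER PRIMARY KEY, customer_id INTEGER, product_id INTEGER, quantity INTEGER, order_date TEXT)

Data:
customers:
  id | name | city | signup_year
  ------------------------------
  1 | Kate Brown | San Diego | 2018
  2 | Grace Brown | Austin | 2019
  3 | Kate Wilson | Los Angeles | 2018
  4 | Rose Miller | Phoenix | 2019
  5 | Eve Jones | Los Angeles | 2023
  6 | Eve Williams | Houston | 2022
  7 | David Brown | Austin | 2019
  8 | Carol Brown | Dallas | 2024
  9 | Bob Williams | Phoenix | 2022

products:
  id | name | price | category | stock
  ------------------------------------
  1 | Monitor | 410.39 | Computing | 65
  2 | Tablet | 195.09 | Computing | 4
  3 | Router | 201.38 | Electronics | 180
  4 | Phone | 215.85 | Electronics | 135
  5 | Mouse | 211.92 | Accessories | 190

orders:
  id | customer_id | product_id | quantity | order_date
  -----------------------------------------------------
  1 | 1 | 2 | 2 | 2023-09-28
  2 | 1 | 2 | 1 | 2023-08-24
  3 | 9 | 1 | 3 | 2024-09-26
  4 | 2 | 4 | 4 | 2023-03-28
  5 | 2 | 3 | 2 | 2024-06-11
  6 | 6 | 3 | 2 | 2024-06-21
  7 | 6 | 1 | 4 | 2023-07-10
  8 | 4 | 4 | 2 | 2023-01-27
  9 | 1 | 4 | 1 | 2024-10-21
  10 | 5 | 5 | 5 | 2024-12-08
SELECT MAX(stock) FROM products

Execution result:
190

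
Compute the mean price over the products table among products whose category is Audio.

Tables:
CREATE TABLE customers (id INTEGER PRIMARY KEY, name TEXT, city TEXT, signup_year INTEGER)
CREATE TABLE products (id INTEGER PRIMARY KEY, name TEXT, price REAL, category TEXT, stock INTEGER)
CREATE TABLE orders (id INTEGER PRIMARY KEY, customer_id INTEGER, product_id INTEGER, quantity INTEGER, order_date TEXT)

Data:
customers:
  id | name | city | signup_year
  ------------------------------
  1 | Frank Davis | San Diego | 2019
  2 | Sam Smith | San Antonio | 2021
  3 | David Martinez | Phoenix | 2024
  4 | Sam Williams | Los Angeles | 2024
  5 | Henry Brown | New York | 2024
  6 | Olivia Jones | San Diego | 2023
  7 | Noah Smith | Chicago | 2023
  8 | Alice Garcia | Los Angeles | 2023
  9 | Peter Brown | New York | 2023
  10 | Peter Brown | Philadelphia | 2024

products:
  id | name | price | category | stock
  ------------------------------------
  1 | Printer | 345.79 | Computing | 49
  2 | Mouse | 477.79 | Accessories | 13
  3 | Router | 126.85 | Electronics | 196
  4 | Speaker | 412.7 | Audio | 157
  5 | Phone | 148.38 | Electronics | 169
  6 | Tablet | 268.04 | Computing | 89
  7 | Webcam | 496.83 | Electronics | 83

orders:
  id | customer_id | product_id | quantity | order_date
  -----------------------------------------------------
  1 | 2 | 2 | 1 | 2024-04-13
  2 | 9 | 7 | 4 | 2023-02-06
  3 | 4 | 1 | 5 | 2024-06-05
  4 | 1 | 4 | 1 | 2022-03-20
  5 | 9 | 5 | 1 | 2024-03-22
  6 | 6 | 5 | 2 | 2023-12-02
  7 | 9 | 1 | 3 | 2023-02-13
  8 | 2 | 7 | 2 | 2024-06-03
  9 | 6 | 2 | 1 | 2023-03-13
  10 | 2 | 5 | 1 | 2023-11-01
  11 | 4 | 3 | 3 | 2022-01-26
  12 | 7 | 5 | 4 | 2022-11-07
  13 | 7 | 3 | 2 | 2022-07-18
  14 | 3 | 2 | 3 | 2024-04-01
SELECT AVG(price) FROM products WHERE category = 'Audio'

Execution result:
412.70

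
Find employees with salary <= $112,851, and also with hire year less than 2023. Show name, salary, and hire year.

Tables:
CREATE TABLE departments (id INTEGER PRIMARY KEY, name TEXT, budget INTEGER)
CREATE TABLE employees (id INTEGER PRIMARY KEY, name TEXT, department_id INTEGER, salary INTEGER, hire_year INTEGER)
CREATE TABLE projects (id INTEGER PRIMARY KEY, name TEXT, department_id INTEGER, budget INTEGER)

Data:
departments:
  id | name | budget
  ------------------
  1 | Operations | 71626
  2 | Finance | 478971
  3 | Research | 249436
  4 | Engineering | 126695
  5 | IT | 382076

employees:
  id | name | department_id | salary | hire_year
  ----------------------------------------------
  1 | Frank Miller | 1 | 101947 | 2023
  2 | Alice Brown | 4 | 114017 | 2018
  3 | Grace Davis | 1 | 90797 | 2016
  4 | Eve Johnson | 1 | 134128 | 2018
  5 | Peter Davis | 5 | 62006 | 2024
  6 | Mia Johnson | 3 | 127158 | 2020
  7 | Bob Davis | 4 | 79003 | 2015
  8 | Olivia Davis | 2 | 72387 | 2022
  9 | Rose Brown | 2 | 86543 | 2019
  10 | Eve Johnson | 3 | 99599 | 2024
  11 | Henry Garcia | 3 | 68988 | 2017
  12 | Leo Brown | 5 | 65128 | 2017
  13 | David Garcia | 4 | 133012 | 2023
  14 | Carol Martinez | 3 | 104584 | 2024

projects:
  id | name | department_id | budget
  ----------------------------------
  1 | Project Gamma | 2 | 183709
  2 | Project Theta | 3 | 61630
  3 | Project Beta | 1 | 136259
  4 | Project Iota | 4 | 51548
SELECT name, salary, hire_year FROM employees WHERE salary <= 112851 AND hire_year < 2023

Execution result:
name | salary | hire_year
Grace Davis | 90797 | 2016
Bob Davis | 79003 | 2015
Olivia Davis | 72387 | 2022
Rose Brown | 86543 | 2019
Henry Garcia | 68988 | 2017
Leo Brown | 65128 | 2017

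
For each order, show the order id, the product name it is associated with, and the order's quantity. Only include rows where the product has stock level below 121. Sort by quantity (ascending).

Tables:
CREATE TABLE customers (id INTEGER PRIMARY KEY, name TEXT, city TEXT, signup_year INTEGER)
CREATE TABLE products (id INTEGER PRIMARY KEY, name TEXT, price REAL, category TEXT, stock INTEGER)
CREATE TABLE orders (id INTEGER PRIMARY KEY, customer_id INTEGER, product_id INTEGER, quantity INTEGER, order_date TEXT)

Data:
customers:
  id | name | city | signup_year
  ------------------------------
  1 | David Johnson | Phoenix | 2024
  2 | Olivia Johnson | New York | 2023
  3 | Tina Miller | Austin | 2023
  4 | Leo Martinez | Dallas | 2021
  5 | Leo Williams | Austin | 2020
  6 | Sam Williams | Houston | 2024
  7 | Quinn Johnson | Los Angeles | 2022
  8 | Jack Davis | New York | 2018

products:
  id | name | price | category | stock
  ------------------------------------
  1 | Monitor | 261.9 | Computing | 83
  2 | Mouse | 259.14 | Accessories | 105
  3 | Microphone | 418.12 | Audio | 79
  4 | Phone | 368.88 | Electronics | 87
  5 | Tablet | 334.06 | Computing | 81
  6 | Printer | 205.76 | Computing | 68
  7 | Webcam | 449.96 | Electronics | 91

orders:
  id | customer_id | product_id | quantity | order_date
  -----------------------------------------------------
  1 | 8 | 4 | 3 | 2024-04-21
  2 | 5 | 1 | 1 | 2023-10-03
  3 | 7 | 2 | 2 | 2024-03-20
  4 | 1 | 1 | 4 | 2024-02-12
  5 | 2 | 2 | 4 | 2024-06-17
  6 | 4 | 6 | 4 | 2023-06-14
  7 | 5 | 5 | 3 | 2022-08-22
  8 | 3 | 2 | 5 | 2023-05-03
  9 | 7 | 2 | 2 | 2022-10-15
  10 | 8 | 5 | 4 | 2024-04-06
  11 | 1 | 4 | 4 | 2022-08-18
SELECT c.id, p.name AS product, c.quantity FROM orders c JOIN products p ON c.product_id = p.id WHERE p.stock < 121 ORDER BY c.quantity ASC

Execution result:
id | product | quantity
2 | Monitor | 1
3 | Mouse | 2
9 | Mouse | 2
1 | Phone | 3
7 | Tablet | 3
4 | Monitor | 4
5 | Mouse | 4
6 | Printer | 4
10 | Tablet | 4
11 | Phone | 4
8 | Mouse | 5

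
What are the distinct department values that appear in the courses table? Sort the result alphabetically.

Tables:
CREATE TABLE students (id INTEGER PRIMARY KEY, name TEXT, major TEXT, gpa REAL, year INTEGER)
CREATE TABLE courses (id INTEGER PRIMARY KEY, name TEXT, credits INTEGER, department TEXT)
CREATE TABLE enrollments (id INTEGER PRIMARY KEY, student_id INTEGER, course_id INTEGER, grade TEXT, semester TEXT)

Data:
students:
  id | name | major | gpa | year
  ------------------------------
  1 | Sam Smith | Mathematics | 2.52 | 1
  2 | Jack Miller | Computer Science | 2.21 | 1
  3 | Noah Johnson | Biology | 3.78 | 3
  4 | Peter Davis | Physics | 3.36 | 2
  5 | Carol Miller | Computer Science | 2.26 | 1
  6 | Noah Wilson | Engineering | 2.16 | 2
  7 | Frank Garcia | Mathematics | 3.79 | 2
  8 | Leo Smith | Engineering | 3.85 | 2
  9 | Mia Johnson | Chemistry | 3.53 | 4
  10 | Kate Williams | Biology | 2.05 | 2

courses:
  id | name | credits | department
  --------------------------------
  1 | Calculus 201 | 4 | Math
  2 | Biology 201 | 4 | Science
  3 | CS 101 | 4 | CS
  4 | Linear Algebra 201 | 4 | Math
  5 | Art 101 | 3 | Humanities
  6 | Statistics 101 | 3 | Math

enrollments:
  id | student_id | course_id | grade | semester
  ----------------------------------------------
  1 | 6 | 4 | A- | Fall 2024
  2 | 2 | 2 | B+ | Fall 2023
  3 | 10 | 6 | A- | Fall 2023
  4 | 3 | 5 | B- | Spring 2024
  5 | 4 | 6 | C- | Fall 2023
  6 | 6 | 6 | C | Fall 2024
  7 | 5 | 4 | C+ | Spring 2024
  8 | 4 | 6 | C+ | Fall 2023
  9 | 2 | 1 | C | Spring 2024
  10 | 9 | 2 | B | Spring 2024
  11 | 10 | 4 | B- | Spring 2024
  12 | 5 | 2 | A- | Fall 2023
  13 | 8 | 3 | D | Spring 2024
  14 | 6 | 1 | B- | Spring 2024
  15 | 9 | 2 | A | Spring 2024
SELECT DISTINCT department FROM courses ORDER BY department

Execution result:
department
CS
Humanities
Math
Science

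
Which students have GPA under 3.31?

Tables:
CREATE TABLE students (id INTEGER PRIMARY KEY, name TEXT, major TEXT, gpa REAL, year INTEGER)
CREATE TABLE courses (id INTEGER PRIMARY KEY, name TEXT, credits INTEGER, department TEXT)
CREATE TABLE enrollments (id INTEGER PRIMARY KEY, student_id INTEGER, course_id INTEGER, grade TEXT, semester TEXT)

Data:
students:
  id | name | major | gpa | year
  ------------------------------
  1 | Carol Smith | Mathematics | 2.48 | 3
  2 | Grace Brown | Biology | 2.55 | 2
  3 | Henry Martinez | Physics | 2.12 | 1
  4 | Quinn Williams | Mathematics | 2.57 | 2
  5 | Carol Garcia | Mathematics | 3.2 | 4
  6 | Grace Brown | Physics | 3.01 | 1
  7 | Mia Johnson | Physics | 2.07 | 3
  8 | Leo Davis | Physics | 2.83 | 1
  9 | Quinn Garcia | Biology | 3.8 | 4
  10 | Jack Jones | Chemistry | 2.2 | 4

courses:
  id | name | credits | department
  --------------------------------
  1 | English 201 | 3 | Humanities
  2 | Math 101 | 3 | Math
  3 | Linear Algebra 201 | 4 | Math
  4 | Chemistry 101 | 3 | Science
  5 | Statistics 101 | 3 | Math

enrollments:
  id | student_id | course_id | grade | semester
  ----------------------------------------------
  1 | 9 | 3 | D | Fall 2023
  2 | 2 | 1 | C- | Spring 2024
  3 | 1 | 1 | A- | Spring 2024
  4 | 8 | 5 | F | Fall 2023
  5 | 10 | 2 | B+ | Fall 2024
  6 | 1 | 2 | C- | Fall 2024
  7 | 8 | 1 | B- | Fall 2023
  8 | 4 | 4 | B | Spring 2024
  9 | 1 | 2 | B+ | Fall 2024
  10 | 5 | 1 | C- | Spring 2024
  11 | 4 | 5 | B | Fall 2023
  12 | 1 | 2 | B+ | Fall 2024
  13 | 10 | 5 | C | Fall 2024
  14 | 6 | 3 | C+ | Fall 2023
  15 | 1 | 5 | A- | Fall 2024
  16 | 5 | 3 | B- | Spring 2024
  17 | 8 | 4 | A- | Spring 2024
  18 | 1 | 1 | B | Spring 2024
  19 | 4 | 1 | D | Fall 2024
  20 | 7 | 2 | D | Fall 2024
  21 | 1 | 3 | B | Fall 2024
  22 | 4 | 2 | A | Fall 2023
SELECT name, gpa FROM students WHERE gpa < 3.31

Execution result:
name | gpa
Carol Smith | 2.48
Grace Brown | 2.55
Henry Martinez | 2.12
Quinn Williams | 2.57
Carol Garcia | 3.20
Grace Brown | 3.01
Mia Johnson | 2.07
Leo Davis | 2.83
Jack Jones | 2.20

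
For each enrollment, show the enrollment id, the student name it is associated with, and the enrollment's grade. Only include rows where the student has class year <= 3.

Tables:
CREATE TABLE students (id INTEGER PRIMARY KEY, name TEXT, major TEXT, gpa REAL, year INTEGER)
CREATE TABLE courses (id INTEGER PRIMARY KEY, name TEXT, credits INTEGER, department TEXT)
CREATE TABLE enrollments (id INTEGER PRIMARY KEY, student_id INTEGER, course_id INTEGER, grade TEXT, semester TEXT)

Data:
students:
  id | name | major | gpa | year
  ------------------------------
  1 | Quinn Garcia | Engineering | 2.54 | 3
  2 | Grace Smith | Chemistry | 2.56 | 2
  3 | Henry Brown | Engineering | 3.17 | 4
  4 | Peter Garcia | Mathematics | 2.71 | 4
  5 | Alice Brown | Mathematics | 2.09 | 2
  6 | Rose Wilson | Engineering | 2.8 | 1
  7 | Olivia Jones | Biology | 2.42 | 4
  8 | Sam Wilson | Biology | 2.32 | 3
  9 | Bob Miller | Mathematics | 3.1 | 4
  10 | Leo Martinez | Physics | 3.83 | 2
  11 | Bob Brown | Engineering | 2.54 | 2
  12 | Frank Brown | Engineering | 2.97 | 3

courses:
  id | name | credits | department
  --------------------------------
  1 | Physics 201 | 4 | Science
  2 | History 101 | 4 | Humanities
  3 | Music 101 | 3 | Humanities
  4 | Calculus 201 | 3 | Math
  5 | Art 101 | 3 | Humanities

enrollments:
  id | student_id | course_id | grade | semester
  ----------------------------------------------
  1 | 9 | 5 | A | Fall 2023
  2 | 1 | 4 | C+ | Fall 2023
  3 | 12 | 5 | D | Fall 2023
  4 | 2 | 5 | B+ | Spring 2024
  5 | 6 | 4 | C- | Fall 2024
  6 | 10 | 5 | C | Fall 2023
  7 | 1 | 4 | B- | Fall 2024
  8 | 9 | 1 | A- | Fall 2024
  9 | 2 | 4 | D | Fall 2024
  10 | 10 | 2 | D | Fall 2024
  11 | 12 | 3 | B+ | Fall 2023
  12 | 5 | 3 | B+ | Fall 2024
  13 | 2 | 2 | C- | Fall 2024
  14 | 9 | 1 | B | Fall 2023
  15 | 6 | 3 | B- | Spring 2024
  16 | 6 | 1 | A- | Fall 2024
SELECT c.id, p.name AS student, c.grade FROM enrollments c JOIN students p ON c.student_id = p.id WHERE p.year <= 3

Execution result:
id | student | grade
2 | Quinn Garcia | C+
3 | Frank Brown | D
4 | Grace Smith | B+
5 | Rose Wilson | C-
6 | Leo Martinez | C
7 | Quinn Garcia | B-
9 | Grace Smith | D
10 | Leo Martinez | D
11 | Frank Brown | B+
12 | Alice Brown | B+
13 | Grace Smith | C-
15 | Rose Wilson | B-
16 | Rose Wilson | A-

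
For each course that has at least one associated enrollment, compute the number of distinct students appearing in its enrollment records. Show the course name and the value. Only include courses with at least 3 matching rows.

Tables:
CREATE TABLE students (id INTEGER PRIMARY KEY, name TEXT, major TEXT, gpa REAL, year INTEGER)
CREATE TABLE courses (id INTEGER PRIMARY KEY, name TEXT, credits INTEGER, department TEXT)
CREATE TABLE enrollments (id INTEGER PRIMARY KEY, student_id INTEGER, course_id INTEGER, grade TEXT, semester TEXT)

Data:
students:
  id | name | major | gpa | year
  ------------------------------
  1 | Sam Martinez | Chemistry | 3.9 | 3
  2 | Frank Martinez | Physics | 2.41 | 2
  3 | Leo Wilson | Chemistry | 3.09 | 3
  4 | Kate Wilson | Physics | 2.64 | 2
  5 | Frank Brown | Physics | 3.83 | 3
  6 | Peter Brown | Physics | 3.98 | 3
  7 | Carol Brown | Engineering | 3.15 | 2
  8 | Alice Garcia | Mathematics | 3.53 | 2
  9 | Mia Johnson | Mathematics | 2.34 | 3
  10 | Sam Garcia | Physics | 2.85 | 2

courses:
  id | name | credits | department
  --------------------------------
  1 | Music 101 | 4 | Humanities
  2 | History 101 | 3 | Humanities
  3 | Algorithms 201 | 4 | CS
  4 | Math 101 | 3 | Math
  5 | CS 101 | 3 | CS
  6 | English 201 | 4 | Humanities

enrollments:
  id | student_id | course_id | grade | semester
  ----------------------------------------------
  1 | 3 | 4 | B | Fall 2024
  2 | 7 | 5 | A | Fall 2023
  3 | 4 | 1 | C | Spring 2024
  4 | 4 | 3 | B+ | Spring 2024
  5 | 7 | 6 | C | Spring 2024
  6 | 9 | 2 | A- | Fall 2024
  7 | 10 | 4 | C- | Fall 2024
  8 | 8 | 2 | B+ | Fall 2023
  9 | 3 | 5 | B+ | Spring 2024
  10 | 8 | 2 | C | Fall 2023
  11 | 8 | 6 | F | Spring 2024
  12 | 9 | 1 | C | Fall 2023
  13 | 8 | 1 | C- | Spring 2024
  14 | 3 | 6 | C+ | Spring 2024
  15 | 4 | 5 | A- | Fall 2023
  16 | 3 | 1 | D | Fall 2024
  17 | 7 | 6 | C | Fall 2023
SELECT p.name, COUNT(DISTINCT c.student_id) AS distinct_student_count FROM enrollments c JOIN courses p ON c.course_id = p.id GROUP BY p.id, p.name HAVING COUNT(*) >= 3

Execution result:
name | distinct_student_count
Music 101 | 4
History 101 | 2
CS 101 | 3
English 201 | 3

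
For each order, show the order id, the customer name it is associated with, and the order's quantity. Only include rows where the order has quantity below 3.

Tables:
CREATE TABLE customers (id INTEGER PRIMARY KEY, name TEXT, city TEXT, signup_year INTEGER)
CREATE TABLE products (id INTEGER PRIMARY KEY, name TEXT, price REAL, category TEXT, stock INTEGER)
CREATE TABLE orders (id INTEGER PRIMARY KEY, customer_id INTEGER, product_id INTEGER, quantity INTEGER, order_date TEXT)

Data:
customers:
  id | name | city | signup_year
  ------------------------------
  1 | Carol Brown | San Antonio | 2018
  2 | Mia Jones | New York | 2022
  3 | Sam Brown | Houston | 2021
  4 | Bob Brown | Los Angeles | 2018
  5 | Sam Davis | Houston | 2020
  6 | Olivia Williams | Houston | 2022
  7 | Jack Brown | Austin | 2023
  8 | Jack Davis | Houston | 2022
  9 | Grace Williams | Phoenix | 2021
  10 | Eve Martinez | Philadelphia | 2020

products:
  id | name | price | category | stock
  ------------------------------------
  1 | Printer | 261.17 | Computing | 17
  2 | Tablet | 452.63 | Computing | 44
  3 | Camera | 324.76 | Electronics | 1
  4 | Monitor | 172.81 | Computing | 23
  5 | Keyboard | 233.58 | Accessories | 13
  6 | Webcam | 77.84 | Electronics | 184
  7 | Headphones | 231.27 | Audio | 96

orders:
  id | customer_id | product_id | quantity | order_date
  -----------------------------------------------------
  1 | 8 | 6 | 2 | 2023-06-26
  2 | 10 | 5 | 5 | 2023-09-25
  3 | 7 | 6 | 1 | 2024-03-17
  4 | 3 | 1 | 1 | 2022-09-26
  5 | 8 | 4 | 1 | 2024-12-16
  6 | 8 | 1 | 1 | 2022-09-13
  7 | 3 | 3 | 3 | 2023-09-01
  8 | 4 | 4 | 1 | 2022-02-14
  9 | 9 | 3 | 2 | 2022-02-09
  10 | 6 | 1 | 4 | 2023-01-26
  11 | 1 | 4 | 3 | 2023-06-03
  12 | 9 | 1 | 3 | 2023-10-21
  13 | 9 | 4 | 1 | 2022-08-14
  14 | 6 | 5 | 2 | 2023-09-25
SELECT c.id, p.name AS customer, c.quantity FROM orders c JOIN customers p ON c.customer_id = p.id WHERE c.quantity < 3

Execution result:
id | customer | quantity
1 | Jack Davis | 2
3 | Jack Brown | 1
4 | Sam Brown | 1
5 | Jack Davis | 1
6 | Jack Davis | 1
8 | Bob Brown | 1
9 | Grace Williams | 2
13 | Grace Williams | 1
14 | Olivia Williams | 2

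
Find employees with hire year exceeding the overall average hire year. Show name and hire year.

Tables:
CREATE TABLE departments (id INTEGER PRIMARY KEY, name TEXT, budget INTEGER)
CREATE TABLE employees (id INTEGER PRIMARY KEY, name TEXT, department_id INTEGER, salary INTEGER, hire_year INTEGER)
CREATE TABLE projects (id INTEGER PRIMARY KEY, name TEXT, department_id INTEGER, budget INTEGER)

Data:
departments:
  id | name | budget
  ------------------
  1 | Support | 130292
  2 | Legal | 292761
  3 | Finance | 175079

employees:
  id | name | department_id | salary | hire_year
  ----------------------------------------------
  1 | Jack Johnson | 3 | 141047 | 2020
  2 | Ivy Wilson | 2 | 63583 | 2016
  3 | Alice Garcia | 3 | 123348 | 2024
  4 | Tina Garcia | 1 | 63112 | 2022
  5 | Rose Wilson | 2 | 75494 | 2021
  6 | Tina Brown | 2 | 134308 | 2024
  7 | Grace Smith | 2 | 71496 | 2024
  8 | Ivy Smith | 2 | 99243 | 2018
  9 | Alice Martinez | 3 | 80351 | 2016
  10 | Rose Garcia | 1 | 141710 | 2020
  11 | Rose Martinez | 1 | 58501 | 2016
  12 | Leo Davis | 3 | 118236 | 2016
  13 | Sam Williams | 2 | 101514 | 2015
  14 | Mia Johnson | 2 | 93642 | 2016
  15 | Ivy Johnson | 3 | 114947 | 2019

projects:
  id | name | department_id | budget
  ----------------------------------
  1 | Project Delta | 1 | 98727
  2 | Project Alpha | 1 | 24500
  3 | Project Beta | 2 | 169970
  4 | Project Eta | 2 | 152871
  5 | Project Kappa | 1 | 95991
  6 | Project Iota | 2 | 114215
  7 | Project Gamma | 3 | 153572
SELECT name, hire_year FROM employees WHERE hire_year > (SELECT AVG(hire_year) FROM employees)

Execution result:
name | hire_year
Jack Johnson | 2020
Alice Garcia | 2024
Tina Garcia | 2022
Rose Wilson | 2021
Tina Brown | 2024
Grace Smith | 2024
Rose Garcia | 2020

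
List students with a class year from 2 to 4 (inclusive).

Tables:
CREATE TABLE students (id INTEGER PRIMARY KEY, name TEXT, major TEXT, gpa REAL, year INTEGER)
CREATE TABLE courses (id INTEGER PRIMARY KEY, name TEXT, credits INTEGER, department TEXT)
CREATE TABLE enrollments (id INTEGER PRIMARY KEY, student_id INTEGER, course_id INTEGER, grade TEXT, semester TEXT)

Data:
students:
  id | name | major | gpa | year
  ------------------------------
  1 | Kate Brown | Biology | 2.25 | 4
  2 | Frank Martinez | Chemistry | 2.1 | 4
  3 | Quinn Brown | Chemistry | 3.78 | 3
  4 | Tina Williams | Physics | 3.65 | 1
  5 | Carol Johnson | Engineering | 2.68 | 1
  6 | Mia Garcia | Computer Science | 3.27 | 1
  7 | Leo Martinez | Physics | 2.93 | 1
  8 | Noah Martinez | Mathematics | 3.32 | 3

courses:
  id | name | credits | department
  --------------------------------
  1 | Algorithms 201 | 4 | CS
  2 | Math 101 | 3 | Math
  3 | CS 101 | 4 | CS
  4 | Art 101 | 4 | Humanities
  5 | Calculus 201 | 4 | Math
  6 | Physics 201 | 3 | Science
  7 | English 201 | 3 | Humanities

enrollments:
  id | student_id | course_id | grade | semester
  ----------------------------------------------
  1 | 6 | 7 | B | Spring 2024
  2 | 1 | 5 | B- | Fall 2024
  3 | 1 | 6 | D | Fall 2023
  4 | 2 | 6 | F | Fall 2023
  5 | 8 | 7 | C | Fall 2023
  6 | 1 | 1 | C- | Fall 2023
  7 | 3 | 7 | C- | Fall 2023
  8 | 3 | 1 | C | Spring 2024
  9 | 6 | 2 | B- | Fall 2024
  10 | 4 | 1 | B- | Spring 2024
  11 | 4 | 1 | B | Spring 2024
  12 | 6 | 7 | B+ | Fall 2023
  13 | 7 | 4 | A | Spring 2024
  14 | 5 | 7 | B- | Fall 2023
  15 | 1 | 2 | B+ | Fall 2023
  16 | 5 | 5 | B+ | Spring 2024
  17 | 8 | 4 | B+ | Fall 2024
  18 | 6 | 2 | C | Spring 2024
SELECT name, year FROM students WHERE year BETWEEN 2 AND 4

Execution result:
name | year
Kate Brown | 4
Frank Martinez | 4
Quinn Brown | 3
Noah Martinez | 3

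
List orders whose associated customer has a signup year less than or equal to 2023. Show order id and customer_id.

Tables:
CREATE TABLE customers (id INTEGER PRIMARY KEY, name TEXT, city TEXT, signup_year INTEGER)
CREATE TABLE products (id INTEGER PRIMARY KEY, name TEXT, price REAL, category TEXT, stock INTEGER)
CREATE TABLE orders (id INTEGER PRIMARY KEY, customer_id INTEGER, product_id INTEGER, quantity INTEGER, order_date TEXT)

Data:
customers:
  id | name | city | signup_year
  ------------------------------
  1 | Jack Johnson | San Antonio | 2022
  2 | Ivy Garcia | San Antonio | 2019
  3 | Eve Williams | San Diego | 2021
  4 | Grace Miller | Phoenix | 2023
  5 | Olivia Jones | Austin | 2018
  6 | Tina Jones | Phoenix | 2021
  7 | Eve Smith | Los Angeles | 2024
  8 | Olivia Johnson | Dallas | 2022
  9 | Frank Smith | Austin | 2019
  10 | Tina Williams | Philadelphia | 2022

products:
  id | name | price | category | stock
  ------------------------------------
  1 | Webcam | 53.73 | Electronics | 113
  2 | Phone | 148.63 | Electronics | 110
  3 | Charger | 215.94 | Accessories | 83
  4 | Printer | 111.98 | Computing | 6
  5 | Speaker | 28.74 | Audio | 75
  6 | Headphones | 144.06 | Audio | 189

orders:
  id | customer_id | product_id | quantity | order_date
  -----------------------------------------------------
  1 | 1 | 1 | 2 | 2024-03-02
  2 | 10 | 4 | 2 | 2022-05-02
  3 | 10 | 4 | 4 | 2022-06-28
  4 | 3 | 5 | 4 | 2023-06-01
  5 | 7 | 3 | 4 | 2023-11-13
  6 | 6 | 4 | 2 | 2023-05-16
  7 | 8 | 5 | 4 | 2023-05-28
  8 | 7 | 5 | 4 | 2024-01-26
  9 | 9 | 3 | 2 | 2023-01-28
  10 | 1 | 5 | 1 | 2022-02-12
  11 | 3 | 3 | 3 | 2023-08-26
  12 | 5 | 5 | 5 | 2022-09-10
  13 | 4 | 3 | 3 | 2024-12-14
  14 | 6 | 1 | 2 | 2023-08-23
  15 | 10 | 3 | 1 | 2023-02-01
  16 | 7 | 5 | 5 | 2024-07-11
SELECT id, customer_id FROM orders WHERE customer_id IN (SELECT id FROM customers WHERE signup_year <= 2023)

Execution result:
id | customer_id
1 | 1
2 | 10
3 | 10
4 | 3
6 | 6
7 | 8
9 | 9
10 | 1
11 | 3
12 | 5
13 | 4
14 | 6
15 | 10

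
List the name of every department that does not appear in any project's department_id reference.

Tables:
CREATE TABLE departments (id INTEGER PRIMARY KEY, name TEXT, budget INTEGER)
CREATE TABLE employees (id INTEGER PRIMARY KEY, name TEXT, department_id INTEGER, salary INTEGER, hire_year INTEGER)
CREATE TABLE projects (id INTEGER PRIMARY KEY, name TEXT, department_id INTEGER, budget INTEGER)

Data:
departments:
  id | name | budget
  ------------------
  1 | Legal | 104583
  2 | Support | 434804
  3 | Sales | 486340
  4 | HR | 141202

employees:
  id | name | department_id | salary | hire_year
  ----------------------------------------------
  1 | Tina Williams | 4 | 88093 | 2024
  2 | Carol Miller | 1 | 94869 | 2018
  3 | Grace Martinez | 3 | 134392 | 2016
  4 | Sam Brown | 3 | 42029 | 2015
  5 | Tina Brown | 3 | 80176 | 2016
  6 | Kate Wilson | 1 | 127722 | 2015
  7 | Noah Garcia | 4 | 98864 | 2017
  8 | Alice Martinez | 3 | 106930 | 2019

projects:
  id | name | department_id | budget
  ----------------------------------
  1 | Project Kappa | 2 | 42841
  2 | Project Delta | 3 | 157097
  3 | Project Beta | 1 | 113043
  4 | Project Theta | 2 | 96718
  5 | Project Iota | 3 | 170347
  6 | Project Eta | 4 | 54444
SELECT p.name FROM departments p LEFT JOIN projects c ON c.department_id = p.id WHERE c.id IS NULL

Execution result:
(no rows)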